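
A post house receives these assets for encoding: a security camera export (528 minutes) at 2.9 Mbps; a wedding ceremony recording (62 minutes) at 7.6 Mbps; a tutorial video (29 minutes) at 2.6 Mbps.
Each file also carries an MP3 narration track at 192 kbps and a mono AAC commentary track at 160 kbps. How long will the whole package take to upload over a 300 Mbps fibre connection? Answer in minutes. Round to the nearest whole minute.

8 minutes

Audio total: 192 + 160 = 352 kbps = 0.352 Mbps.
security camera export: 3.252 Mbps × 31680 s = 103023.4 Mb
wedding ceremony recording: 7.952 Mbps × 3720 s = 29581.4 Mb
tutorial video: 2.952 Mbps × 1740 s = 5136.5 Mb
Total: 137741.3 Mb = 17217.7 MB.
At 300 Mbps: 137741.3 / 300 = 459 s ≈ 7.65 minutes.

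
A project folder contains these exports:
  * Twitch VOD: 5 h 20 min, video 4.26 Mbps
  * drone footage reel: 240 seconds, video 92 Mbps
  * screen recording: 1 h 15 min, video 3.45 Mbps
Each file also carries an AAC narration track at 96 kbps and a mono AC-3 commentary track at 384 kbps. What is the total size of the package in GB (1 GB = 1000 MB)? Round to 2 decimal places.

Audio total: 96 + 384 = 480 kbps = 0.480 Mbps.
Twitch VOD: 4.740 Mbps × 19200 s = 91008.0 Mb
drone footage reel: 92.480 Mbps × 240 s = 22195.2 Mb
screen recording: 3.930 Mbps × 4500 s = 17685.0 Mb
Total: 130888.2 Mb = 16361.0 MB.
= 16.36 GB.

16.36 GB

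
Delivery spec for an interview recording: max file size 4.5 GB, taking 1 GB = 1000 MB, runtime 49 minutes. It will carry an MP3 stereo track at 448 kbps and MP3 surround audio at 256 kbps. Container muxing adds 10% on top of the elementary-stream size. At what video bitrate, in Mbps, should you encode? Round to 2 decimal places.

Budget: 4.5 GB = 36000.0 Mb.
Stream payload after overhead: 36000.0 / 1.10 = 32727.3 Mb.
49 min = 2940 s
Total bitrate budget: 32727.3 Mb / 2940 s = 11.132 Mbps.
Audio total: 448 + 256 = 704 kbps = 0.704 Mbps.
Video: 11.132 − 0.704 = 10.428 Mbps.

10.43 Mbps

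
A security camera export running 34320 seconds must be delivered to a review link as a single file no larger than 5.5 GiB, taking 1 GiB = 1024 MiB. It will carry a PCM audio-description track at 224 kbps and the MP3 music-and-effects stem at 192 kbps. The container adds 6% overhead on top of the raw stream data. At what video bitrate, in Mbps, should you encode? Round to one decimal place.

Budget: 5.5 GiB = 47244.6 Mb.
Stream payload after overhead: 47244.6 / 1.06 = 44570.4 Mb.
Total bitrate budget: 44570.4 Mb / 34320 s = 1.299 Mbps.
Audio total: 224 + 192 = 416 kbps = 0.416 Mbps.
Video: 1.299 − 0.416 = 0.883 Mbps.

0.9 Mbps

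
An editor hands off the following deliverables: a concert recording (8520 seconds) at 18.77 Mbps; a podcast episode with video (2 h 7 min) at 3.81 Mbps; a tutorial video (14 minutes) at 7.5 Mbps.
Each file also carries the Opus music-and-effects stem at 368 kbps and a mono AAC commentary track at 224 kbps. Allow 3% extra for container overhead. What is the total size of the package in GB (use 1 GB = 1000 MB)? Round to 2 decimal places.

Audio total: 368 + 224 = 592 kbps = 0.592 Mbps.
concert recording: 19.362 Mbps × 8520 s × 1.03 = 169913.2 Mb
podcast episode with video: 4.402 Mbps × 7620 s × 1.03 = 34549.5 Mb
tutorial video: 8.092 Mbps × 840 s × 1.03 = 7001.2 Mb
Total: 211463.9 Mb = 26433.0 MB.
= 26.43 GB.

26.43 GB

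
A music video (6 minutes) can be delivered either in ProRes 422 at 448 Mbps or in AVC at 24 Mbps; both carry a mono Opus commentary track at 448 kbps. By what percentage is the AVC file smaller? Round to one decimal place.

94.5%

6 min = 360 s
Audio: 448 kbps = 0.448 Mbps.
ProRes 422: 448.448 Mbps × 360 s = 161441.3 Mb = 20.180 GB.
AVC: 24.448 Mbps × 360 s = 8801.3 Mb = 1.100 GB.
Reduction: (1 − 1.100/20.180) × 100 = 94.55%.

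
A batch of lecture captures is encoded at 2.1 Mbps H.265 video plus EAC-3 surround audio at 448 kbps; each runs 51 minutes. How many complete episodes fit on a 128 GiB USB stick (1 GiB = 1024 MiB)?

51 min = 3060 s
Audio: 448 kbps = 0.448 Mbps.
Total bitrate: 2.548 Mbps.
Per item: 2.548 Mbps × 3060 s = 7,797 Mb = 974.6 MB.
Capacity: 128 GiB = 1,099,512 Mb; 141.02 items → 141 complete.

141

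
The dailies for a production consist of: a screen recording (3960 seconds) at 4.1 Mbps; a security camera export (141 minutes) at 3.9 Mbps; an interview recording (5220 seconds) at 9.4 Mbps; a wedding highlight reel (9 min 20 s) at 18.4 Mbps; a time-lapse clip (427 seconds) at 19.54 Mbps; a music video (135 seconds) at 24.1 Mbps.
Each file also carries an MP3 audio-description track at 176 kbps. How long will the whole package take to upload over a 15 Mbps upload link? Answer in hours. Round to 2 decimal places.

Audio: 176 kbps = 0.176 Mbps.
screen recording: 4.276 Mbps × 3960 s = 16933.0 Mb
security camera export: 4.076 Mbps × 8460 s = 34483.0 Mb
interview recording: 9.576 Mbps × 5220 s = 49986.7 Mb
wedding highlight reel: 18.576 Mbps × 560 s = 10402.6 Mb
time-lapse clip: 19.716 Mbps × 427 s = 8418.7 Mb
music video: 24.276 Mbps × 135 s = 3277.3 Mb
Total: 123501.2 Mb = 15437.6 MB.
At 15 Mbps: 123501.2 / 15 = 8233 s ≈ 2.29 hours.

2.29 hours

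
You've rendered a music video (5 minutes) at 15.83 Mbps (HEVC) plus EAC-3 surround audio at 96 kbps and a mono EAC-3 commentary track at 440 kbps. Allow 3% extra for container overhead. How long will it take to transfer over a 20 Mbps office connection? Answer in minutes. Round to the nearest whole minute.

5 min = 300 s
Audio total: 96 + 440 = 536 kbps = 0.536 Mbps.
Total bitrate: 16.366 Mbps.
File: 16.366 Mbps × 300 s = 4909.8 Mb.
With 3% container overhead: ×1.03. → 5057.1 Mb.
At 20 Mbps: 5057.1 / 20 = 252.9 s ≈ 4.21 minutes.

4 minutes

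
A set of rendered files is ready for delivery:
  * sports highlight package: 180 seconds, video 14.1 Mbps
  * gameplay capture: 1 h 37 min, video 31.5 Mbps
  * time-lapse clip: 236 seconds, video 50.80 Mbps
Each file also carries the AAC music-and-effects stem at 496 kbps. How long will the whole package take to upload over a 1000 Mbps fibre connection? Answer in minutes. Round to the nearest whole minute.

3 minutes

Audio: 496 kbps = 0.496 Mbps.
sports highlight package: 14.596 Mbps × 180 s = 2627.3 Mb
gameplay capture: 31.996 Mbps × 5820 s = 186216.7 Mb
time-lapse clip: 51.296 Mbps × 236 s = 12105.9 Mb
Total: 200949.9 Mb = 25118.7 MB.
At 1000 Mbps: 200949.9 / 1000 = 201 s ≈ 3.35 minutes.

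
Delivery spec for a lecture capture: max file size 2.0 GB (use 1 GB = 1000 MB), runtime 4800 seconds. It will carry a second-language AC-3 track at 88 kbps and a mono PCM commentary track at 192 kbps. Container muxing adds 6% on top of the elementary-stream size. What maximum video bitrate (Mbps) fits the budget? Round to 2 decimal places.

2.86 Mbps

Budget: 2.0 GB = 16000.0 Mb.
Stream payload after overhead: 16000.0 / 1.06 = 15094.3 Mb.
Total bitrate budget: 15094.3 Mb / 4800 s = 3.145 Mbps.
Audio total: 88 + 192 = 280 kbps = 0.280 Mbps.
Video: 3.145 − 0.280 = 2.865 Mbps.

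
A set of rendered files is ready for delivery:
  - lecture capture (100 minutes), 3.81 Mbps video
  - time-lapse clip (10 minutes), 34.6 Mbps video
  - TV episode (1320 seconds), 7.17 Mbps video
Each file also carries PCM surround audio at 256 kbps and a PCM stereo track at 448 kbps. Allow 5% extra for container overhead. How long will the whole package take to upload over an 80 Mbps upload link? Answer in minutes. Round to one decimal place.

12.8 minutes

Audio total: 256 + 448 = 704 kbps = 0.704 Mbps.
lecture capture: 4.514 Mbps × 6000 s × 1.05 = 28438.2 Mb
time-lapse clip: 35.304 Mbps × 600 s × 1.05 = 22241.5 Mb
TV episode: 7.874 Mbps × 1320 s × 1.05 = 10913.4 Mb
Total: 61593.1 Mb = 7699.1 MB.
At 80 Mbps: 61593.1 / 80 = 770 s ≈ 12.8 minutes.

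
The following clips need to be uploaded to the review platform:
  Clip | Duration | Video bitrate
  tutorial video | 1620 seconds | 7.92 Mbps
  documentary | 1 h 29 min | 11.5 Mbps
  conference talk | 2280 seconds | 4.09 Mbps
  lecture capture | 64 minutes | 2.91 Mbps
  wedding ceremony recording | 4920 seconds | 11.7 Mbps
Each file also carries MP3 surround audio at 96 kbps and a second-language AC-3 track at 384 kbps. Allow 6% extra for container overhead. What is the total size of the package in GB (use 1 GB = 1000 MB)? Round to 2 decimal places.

21.33 GB

Audio total: 96 + 384 = 480 kbps = 0.480 Mbps.
tutorial video: 8.400 Mbps × 1620 s × 1.06 = 14424.5 Mb
documentary: 11.980 Mbps × 5340 s × 1.06 = 67811.6 Mb
conference talk: 4.570 Mbps × 2280 s × 1.06 = 11044.8 Mb
lecture capture: 3.390 Mbps × 3840 s × 1.06 = 13798.7 Mb
wedding ceremony recording: 12.180 Mbps × 4920 s × 1.06 = 63521.1 Mb
Total: 170600.6 Mb = 21325.1 MB.
= 21.33 GB.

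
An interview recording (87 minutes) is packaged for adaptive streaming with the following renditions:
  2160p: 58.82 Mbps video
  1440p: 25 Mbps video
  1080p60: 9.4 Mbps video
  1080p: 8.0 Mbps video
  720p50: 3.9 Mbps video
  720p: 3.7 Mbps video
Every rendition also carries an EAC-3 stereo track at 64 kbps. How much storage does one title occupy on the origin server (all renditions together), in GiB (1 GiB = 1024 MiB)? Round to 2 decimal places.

87 min = 5220 s
Audio: 64 kbps = 0.064 Mbps.
Sum of rendition bitrates: (58.82+0.064) + (25+0.064) + (9.4+0.064) + (8.0+0.064) + (3.9+0.064) + (3.7+0.064) = 109.204 Mbps.
× 5220 s = 570,045 Mb = 71,256 MB = 66.36 GiB.

66.36 GiB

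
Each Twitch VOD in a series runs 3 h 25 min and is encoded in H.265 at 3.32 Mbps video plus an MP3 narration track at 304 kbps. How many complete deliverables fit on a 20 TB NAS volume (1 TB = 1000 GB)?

3 h 25 min = 205 min = 12300 s
Audio: 304 kbps = 0.304 Mbps.
Total bitrate: 3.624 Mbps.
Per item: 3.624 Mbps × 12300 s = 44,575 Mb = 5,572 MB.
Capacity: 20 TB = 160,000,000 Mb; 3589.44 items → 3589 complete.

3589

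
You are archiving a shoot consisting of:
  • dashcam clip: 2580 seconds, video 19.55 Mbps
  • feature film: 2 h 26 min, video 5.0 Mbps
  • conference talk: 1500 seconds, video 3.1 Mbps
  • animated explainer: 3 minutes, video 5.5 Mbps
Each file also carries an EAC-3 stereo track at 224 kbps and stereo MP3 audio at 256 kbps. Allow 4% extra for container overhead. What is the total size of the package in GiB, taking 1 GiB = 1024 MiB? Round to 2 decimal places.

Audio total: 224 + 256 = 480 kbps = 0.480 Mbps.
dashcam clip: 20.030 Mbps × 2580 s × 1.04 = 53744.5 Mb
feature film: 5.480 Mbps × 8760 s × 1.04 = 49925.0 Mb
conference talk: 3.580 Mbps × 1500 s × 1.04 = 5584.8 Mb
animated explainer: 5.980 Mbps × 180 s × 1.04 = 1119.5 Mb
Total: 110373.7 Mb = 13796.7 MB.
= 12.85 GiB.

12.85 GiB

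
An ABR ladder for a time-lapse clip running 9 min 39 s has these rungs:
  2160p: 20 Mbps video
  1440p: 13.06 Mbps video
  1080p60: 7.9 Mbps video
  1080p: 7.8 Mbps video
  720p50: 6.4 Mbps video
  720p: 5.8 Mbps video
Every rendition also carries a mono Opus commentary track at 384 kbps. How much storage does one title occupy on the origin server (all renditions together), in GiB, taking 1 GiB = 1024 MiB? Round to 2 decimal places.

9 min 39 s = 579 s
Audio: 384 kbps = 0.384 Mbps.
Sum of rendition bitrates: (20+0.384) + (13.06+0.384) + (7.9+0.384) + (7.8+0.384) + (6.4+0.384) + (5.8+0.384) = 63.264 Mbps.
× 579 s = 36,630 Mb = 4,579 MB = 4.264 GiB.

4.26 GiB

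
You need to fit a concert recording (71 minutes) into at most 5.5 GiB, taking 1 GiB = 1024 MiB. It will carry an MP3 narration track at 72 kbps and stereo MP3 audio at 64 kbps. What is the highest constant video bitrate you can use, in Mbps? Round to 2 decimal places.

Budget: 5.5 GiB = 47244.6 Mb.
71 min = 4260 s
Total bitrate budget: 47244.6 Mb / 4260 s = 11.090 Mbps.
Audio total: 72 + 64 = 136 kbps = 0.136 Mbps.
Video: 11.090 − 0.136 = 10.954 Mbps.

10.95 Mbps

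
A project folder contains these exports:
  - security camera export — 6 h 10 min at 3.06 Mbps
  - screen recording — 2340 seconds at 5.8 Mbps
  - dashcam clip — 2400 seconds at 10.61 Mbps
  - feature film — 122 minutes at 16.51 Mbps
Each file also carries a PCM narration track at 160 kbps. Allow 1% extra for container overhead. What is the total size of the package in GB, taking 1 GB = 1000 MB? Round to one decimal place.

Audio: 160 kbps = 0.160 Mbps.
security camera export: 3.220 Mbps × 22200 s × 1.01 = 72198.8 Mb
screen recording: 5.960 Mbps × 2340 s × 1.01 = 14085.9 Mb
dashcam clip: 10.770 Mbps × 2400 s × 1.01 = 26106.5 Mb
feature film: 16.670 Mbps × 7320 s × 1.01 = 123244.6 Mb
Total: 235635.8 Mb = 29454.5 MB.
= 29.45 GB.

29.5 GB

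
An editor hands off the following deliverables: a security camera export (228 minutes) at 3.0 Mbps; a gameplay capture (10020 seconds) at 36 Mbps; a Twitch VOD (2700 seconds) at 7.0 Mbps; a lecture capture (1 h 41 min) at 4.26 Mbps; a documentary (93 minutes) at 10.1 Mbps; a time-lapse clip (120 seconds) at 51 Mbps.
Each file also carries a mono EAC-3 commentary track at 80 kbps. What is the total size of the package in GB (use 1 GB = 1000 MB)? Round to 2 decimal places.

64.00 GB

Audio: 80 kbps = 0.080 Mbps.
security camera export: 3.080 Mbps × 13680 s = 42134.4 Mb
gameplay capture: 36.080 Mbps × 10020 s = 361521.6 Mb
Twitch VOD: 7.080 Mbps × 2700 s = 19116.0 Mb
lecture capture: 4.340 Mbps × 6060 s = 26300.4 Mb
documentary: 10.180 Mbps × 5580 s = 56804.4 Mb
time-lapse clip: 51.080 Mbps × 120 s = 6129.6 Mb
Total: 512006.4 Mb = 64000.8 MB.
= 64.00 GB.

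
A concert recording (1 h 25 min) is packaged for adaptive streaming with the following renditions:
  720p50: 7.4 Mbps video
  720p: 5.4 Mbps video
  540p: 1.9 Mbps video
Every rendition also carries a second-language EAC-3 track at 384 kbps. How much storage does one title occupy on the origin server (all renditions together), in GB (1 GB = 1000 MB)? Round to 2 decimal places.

10.11 GB

1 h 25 min = 85 min = 5100 s
Audio: 384 kbps = 0.384 Mbps.
Sum of rendition bitrates: (7.4+0.384) + (5.4+0.384) + (1.9+0.384) = 15.852 Mbps.
× 5100 s = 80,845 Mb = 10,106 MB = 10.11 GB.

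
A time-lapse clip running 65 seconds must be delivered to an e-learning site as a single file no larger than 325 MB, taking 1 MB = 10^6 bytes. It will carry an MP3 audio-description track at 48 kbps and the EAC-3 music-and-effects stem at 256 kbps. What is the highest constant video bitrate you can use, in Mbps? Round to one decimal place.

Budget: 325 MB = 2600.0 Mb.
Total bitrate budget: 2600.0 Mb / 65 s = 40.000 Mbps.
Audio total: 48 + 256 = 304 kbps = 0.304 Mbps.
Video: 40.000 − 0.304 = 39.696 Mbps.

39.7 Mbps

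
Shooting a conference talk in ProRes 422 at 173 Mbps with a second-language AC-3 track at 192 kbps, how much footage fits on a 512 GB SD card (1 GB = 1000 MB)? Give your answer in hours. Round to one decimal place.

Audio: 192 kbps = 0.192 Mbps.
Total bitrate: 173 + 0.192 = 173.192 Mbps.
Capacity: 512 GB = 4,096,000 Mb.
Recording time: 4,096,000 / 173.192 = 23,650 s ≈ 6.57 hours.

6.6 hours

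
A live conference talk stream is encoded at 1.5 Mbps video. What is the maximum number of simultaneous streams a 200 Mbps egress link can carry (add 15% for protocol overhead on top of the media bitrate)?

115

On the wire with 15% overhead: 1.725 Mbps.
200 Mbps = 200.0 Mbps; 200.0 / 1.725 = 115.94 → 115 viewers.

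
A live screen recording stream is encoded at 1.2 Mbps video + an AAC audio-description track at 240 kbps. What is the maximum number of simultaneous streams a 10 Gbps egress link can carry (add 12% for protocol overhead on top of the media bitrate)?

Audio: 240 kbps = 0.240 Mbps.
Per-viewer media rate: 1.440 Mbps.
On the wire with 12% overhead: 1.613 Mbps.
10 Gbps = 10,000 Mbps; 10,000 / 1.613 = 6200.40 → 6200 viewers.

6200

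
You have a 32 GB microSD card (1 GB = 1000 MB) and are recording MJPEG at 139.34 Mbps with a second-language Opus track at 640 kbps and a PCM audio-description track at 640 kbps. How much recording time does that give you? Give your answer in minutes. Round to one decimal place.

30.3 minutes

Audio total: 640 + 640 = 1280 kbps = 1.280 Mbps.
Total bitrate: 139.34 + 1.280 = 140.620 Mbps.
Capacity: 32 GB = 256,000 Mb.
Recording time: 256,000 / 140.620 = 1,821 s ≈ 30.3 minutes.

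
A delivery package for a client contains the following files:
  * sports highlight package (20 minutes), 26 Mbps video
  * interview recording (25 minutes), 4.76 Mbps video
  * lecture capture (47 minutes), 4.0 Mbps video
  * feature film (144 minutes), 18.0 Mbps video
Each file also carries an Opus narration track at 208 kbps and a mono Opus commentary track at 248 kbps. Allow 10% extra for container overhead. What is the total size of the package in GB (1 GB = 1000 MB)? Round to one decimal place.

Audio total: 208 + 248 = 456 kbps = 0.456 Mbps.
sports highlight package: 26.456 Mbps × 1200 s × 1.10 = 34921.9 Mb
interview recording: 5.216 Mbps × 1500 s × 1.10 = 8606.4 Mb
lecture capture: 4.456 Mbps × 2820 s × 1.10 = 13822.5 Mb
feature film: 18.456 Mbps × 8640 s × 1.10 = 175405.8 Mb
Total: 232756.7 Mb = 29094.6 MB.
= 29.09 GB.

29.1 GB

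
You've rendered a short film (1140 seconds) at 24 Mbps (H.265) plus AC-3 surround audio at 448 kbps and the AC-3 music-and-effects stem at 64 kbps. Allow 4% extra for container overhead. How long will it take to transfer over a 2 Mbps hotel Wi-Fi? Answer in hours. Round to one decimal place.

Audio total: 448 + 64 = 512 kbps = 0.512 Mbps.
Total bitrate: 24.512 Mbps.
File: 24.512 Mbps × 1140 s = 27943.7 Mb.
With 4% container overhead: ×1.04. → 29061.4 Mb.
At 2 Mbps: 29061.4 / 2 = 14530.7 s ≈ 4.04 hours.

4.0 hours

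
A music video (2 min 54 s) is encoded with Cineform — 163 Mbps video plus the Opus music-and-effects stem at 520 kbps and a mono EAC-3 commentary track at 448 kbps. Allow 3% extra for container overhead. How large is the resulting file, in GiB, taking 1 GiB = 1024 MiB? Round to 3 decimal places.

3.421 GiB

2 min 54 s = 174 s
Audio total: 520 + 448 = 968 kbps = 0.968 Mbps.
Total bitrate: 163 + 0.968 = 163.968 Mbps.
Stream data: 163.968 Mbps × 174 s = 28530.4 Mb.
With 3% container overhead: ×1.03.
29,386 Mb = 3,673,293,120 bytes ÷ 1,073,741,824 = 3.421 GiB.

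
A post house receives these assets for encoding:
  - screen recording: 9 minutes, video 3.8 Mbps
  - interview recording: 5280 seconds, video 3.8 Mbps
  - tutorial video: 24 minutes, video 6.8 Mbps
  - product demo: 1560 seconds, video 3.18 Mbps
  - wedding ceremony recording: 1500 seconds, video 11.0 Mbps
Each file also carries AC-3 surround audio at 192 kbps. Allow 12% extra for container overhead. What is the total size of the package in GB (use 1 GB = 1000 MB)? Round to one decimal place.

7.7 GB

Audio: 192 kbps = 0.192 Mbps.
screen recording: 3.992 Mbps × 540 s × 1.12 = 2414.4 Mb
interview recording: 3.992 Mbps × 5280 s × 1.12 = 23607.1 Mb
tutorial video: 6.992 Mbps × 1440 s × 1.12 = 11276.7 Mb
product demo: 3.372 Mbps × 1560 s × 1.12 = 5891.6 Mb
wedding ceremony recording: 11.192 Mbps × 1500 s × 1.12 = 18802.6 Mb
Total: 61992.3 Mb = 7749.0 MB.
= 7.749 GB.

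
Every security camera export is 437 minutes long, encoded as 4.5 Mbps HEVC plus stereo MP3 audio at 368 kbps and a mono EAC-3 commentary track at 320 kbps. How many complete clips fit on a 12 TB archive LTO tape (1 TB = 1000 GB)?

705

437 min = 26220 s
Audio total: 368 + 320 = 688 kbps = 0.688 Mbps.
Total bitrate: 5.188 Mbps.
Per item: 5.188 Mbps × 26220 s = 136,029 Mb = 17,004 MB.
Capacity: 12 TB = 96,000,000 Mb; 705.73 items → 705 complete.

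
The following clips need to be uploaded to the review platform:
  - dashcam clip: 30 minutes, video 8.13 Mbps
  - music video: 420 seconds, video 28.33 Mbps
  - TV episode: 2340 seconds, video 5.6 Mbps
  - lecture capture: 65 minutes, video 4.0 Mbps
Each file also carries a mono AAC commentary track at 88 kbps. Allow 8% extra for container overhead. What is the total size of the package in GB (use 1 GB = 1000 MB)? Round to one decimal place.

7.6 GB

Audio: 88 kbps = 0.088 Mbps.
dashcam clip: 8.218 Mbps × 1800 s × 1.08 = 15975.8 Mb
music video: 28.418 Mbps × 420 s × 1.08 = 12890.4 Mb
TV episode: 5.688 Mbps × 2340 s × 1.08 = 14374.7 Mb
lecture capture: 4.088 Mbps × 3900 s × 1.08 = 17218.7 Mb
Total: 60459.6 Mb = 7557.4 MB.
= 7.557 GB.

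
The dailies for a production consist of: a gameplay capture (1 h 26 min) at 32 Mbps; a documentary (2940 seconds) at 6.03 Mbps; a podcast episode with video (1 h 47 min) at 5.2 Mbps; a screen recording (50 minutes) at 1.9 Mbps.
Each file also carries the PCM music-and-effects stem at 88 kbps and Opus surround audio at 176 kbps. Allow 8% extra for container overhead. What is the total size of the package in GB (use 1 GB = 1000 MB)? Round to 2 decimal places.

30.59 GB

Audio total: 88 + 176 = 264 kbps = 0.264 Mbps.
gameplay capture: 32.264 Mbps × 5160 s × 1.08 = 179800.8 Mb
documentary: 6.294 Mbps × 2940 s × 1.08 = 19984.7 Mb
podcast episode with video: 5.464 Mbps × 6420 s × 1.08 = 37885.2 Mb
screen recording: 2.164 Mbps × 3000 s × 1.08 = 7011.4 Mb
Total: 244682.1 Mb = 30585.3 MB.
= 30.59 GB.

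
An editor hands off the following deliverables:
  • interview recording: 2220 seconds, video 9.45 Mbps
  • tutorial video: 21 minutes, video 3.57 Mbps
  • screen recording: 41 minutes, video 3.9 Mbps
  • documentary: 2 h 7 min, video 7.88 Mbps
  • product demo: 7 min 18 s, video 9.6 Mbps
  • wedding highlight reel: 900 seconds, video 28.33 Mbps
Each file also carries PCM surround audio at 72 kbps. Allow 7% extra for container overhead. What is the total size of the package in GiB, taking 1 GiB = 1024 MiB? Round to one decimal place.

Audio: 72 kbps = 0.072 Mbps.
interview recording: 9.522 Mbps × 2220 s × 1.07 = 22618.6 Mb
tutorial video: 3.642 Mbps × 1260 s × 1.07 = 4910.1 Mb
screen recording: 3.972 Mbps × 2460 s × 1.07 = 10455.1 Mb
documentary: 7.952 Mbps × 7620 s × 1.07 = 64835.8 Mb
product demo: 9.672 Mbps × 438 s × 1.07 = 4532.9 Mb
wedding highlight reel: 28.402 Mbps × 900 s × 1.07 = 27351.1 Mb
Total: 134703.6 Mb = 16838.0 MB.
= 15.68 GiB.

15.7 GiB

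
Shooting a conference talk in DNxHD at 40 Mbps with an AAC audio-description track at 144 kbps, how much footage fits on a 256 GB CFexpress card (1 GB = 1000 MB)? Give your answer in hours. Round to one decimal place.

14.2 hours

Audio: 144 kbps = 0.144 Mbps.
Total bitrate: 40 + 0.144 = 40.144 Mbps.
Capacity: 256 GB = 2,048,000 Mb.
Recording time: 2,048,000 / 40.144 = 51,016 s ≈ 14.2 hours.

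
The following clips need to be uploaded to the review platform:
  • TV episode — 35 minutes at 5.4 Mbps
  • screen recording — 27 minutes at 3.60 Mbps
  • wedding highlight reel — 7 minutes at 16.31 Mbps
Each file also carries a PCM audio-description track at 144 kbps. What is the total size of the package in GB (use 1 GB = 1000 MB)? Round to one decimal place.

Audio: 144 kbps = 0.144 Mbps.
TV episode: 5.544 Mbps × 2100 s = 11642.4 Mb
screen recording: 3.744 Mbps × 1620 s = 6065.3 Mb
wedding highlight reel: 16.454 Mbps × 420 s = 6910.7 Mb
Total: 24618.4 Mb = 3077.3 MB.
= 3.077 GB.

3.1 GB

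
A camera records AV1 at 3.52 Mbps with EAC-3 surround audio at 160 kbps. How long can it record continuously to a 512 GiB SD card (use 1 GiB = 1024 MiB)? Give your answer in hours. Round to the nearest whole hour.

Audio: 160 kbps = 0.160 Mbps.
Total bitrate: 3.52 + 0.160 = 3.680 Mbps.
Capacity: 512 GiB = 4,398,047 Mb.
Recording time: 4,398,047 / 3.680 = 1,195,121 s ≈ 332 hours.

332 hours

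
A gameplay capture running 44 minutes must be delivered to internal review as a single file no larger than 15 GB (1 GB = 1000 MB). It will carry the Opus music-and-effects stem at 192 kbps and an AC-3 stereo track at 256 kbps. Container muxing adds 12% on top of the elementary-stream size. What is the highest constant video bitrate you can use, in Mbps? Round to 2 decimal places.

Budget: 15 GB = 120000.0 Mb.
Stream payload after overhead: 120000.0 / 1.12 = 107142.9 Mb.
44 min = 2640 s
Total bitrate budget: 107142.9 Mb / 2640 s = 40.584 Mbps.
Audio total: 192 + 256 = 448 kbps = 0.448 Mbps.
Video: 40.584 − 0.448 = 40.136 Mbps.

40.14 Mbps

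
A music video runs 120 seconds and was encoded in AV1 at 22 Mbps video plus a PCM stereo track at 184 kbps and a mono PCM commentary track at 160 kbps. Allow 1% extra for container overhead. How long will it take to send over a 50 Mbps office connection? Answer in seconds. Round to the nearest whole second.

54 seconds

Audio total: 184 + 160 = 344 kbps = 0.344 Mbps.
Total bitrate: 22.344 Mbps.
File: 22.344 Mbps × 120 s = 2681.3 Mb.
With 1% container overhead: ×1.01. → 2708.1 Mb.
At 50 Mbps: 2708.1 / 50 = 54.2 s ≈ 54.2 seconds.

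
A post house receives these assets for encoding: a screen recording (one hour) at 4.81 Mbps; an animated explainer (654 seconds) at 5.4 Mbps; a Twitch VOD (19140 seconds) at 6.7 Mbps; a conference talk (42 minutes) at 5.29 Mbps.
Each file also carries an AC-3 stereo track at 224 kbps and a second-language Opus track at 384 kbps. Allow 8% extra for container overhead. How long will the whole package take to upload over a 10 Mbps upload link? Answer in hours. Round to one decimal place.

5.3 hours

Audio total: 224 + 384 = 608 kbps = 0.608 Mbps.
screen recording: 5.418 Mbps × 3600 s × 1.08 = 21065.2 Mb
animated explainer: 6.008 Mbps × 654 s × 1.08 = 4243.6 Mb
Twitch VOD: 7.308 Mbps × 19140 s × 1.08 = 151065.1 Mb
conference talk: 5.898 Mbps × 2520 s × 1.08 = 16052.0 Mb
Total: 192425.9 Mb = 24053.2 MB.
At 10 Mbps: 192425.9 / 10 = 19243 s ≈ 5.35 hours.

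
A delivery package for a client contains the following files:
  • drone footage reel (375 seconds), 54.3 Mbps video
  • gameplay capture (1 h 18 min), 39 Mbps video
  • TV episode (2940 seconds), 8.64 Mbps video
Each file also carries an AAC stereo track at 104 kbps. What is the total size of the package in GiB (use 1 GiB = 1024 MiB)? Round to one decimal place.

Audio: 104 kbps = 0.104 Mbps.
drone footage reel: 54.404 Mbps × 375 s = 20401.5 Mb
gameplay capture: 39.104 Mbps × 4680 s = 183006.7 Mb
TV episode: 8.744 Mbps × 2940 s = 25707.4 Mb
Total: 229115.6 Mb = 28639.4 MB.
= 26.67 GiB.

26.7 GiB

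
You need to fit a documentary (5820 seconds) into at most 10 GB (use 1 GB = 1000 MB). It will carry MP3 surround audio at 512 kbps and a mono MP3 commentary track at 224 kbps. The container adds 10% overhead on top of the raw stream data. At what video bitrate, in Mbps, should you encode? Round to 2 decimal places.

Budget: 10 GB = 80000.0 Mb.
Stream payload after overhead: 80000.0 / 1.10 = 72727.3 Mb.
Total bitrate budget: 72727.3 Mb / 5820 s = 12.496 Mbps.
Audio total: 512 + 224 = 736 kbps = 0.736 Mbps.
Video: 12.496 − 0.736 = 11.760 Mbps.

11.76 Mbps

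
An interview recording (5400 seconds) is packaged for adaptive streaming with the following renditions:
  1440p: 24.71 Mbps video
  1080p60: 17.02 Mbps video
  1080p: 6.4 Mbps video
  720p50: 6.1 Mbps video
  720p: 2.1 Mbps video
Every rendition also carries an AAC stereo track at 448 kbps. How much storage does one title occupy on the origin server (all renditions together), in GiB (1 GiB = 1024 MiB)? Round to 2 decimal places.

Audio: 448 kbps = 0.448 Mbps.
Sum of rendition bitrates: (24.71+0.448) + (17.02+0.448) + (6.4+0.448) + (6.1+0.448) + (2.1+0.448) = 58.570 Mbps.
× 5400 s = 316,278 Mb = 39,535 MB = 36.82 GiB.

36.82 GiB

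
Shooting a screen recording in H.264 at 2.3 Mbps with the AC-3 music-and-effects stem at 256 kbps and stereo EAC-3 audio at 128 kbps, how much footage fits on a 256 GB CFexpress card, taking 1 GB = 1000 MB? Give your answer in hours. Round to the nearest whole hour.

Audio total: 256 + 128 = 384 kbps = 0.384 Mbps.
Total bitrate: 2.3 + 0.384 = 2.684 Mbps.
Capacity: 256 GB = 2,048,000 Mb.
Recording time: 2,048,000 / 2.684 = 763,040 s ≈ 212 hours.

212 hours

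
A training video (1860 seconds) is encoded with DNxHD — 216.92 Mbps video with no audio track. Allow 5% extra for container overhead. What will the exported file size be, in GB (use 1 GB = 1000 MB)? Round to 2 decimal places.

Total bitrate: 216.92 Mbps.
Stream data: 216.920 Mbps × 1860 s = 403471.2 Mb.
With 5% container overhead: ×1.05.
423,645 Mb ÷ 8 = 52,956 MB → 52.96 GB.

52.96 GB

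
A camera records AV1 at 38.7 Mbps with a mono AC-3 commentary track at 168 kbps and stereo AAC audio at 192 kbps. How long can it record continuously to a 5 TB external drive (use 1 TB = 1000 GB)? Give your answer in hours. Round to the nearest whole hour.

284 hours

Audio total: 168 + 192 = 360 kbps = 0.360 Mbps.
Total bitrate: 38.7 + 0.360 = 39.060 Mbps.
Capacity: 5 TB = 40,000,000 Mb.
Recording time: 40,000,000 / 39.060 = 1,024,066 s ≈ 284 hours.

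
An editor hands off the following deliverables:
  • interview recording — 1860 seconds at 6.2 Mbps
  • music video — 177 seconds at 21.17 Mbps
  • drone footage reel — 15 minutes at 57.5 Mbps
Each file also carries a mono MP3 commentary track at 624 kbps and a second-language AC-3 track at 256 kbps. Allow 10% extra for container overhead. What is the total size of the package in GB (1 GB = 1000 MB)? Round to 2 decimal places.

9.57 GB

Audio total: 624 + 256 = 880 kbps = 0.880 Mbps.
interview recording: 7.080 Mbps × 1860 s × 1.10 = 14485.7 Mb
music video: 22.050 Mbps × 177 s × 1.10 = 4293.1 Mb
drone footage reel: 58.380 Mbps × 900 s × 1.10 = 57796.2 Mb
Total: 76575.0 Mb = 9571.9 MB.
= 9.572 GB.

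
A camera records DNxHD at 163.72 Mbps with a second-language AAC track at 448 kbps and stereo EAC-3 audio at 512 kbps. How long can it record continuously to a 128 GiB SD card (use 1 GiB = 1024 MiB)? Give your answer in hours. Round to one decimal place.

Audio total: 448 + 512 = 960 kbps = 0.960 Mbps.
Total bitrate: 163.72 + 0.960 = 164.680 Mbps.
Capacity: 128 GiB = 1,099,512 Mb.
Recording time: 1,099,512 / 164.680 = 6,677 s ≈ 1.85 hours.

1.9 hours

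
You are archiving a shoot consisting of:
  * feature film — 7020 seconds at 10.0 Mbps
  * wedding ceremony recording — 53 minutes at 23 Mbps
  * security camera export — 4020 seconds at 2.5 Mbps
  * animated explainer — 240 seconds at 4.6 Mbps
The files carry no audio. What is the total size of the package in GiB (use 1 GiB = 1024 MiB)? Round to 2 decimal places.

feature film: 10.000 Mbps × 7020 s = 70200.0 Mb
wedding ceremony recording: 23.000 Mbps × 3180 s = 73140.0 Mb
security camera export: 2.500 Mbps × 4020 s = 10050.0 Mb
animated explainer: 4.600 Mbps × 240 s = 1104.0 Mb
Total: 154494.0 Mb = 19311.8 MB.
= 17.99 GiB.

17.99 GiB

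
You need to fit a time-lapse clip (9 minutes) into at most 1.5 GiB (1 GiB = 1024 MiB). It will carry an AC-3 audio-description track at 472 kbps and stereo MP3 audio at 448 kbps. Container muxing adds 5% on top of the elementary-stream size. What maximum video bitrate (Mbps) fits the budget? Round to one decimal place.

Budget: 1.5 GiB = 12884.9 Mb.
Stream payload after overhead: 12884.9 / 1.05 = 12271.3 Mb.
9 min = 540 s
Total bitrate budget: 12271.3 Mb / 540 s = 22.725 Mbps.
Audio total: 472 + 448 = 920 kbps = 0.920 Mbps.
Video: 22.725 − 0.920 = 21.805 Mbps.

21.8 Mbps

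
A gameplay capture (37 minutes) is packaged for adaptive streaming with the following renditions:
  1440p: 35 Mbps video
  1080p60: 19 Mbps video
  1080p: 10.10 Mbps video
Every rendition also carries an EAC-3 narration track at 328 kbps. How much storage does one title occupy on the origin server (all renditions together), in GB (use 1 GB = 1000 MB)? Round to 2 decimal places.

18.06 GB

37 min = 2220 s
Audio: 328 kbps = 0.328 Mbps.
Sum of rendition bitrates: (35+0.328) + (19+0.328) + (10.10+0.328) = 65.084 Mbps.
× 2220 s = 144,486 Mb = 18,061 MB = 18.06 GB.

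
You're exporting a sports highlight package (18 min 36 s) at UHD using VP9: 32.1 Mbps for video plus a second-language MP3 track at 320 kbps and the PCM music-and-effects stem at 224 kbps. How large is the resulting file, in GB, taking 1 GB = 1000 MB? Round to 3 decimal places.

18 min 36 s = 1116 s
Audio total: 320 + 224 = 544 kbps = 0.544 Mbps.
Total bitrate: 32.1 + 0.544 = 32.644 Mbps.
Stream data: 32.644 Mbps × 1116 s = 36430.7 Mb.
36,431 Mb ÷ 8 = 4,554 MB → 4.554 GB.

4.554 GB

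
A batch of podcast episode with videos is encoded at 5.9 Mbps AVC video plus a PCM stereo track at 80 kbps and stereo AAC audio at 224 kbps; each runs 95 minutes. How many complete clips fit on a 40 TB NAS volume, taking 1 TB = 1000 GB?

9049

95 min = 5700 s
Audio total: 80 + 224 = 304 kbps = 0.304 Mbps.
Total bitrate: 6.204 Mbps.
Per item: 6.204 Mbps × 5700 s = 35,363 Mb = 4,420 MB.
Capacity: 40 TB = 320,000,000 Mb; 9049.06 items → 9049 complete.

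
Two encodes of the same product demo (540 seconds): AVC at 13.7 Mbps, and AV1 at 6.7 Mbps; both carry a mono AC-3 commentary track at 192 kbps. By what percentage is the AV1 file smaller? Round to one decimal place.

Audio: 192 kbps = 0.192 Mbps.
AVC: 13.892 Mbps × 540 s = 7501.7 Mb = 0.873 GiB.
AV1: 6.892 Mbps × 540 s = 3721.7 Mb = 0.433 GiB.
Reduction: (1 − 0.433/0.873) × 100 = 50.39%.

50.4%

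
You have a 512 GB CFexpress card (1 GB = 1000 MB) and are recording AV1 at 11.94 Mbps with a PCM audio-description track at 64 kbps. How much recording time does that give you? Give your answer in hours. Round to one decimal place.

94.8 hours

Audio: 64 kbps = 0.064 Mbps.
Total bitrate: 11.94 + 0.064 = 12.004 Mbps.
Capacity: 512 GB = 4,096,000 Mb.
Recording time: 4,096,000 / 12.004 = 341,220 s ≈ 94.8 hours.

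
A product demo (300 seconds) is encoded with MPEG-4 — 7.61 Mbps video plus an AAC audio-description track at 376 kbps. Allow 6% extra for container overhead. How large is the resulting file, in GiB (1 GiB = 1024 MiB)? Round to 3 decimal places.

Audio: 376 kbps = 0.376 Mbps.
Total bitrate: 7.61 + 0.376 = 7.986 Mbps.
Stream data: 7.986 Mbps × 300 s = 2395.8 Mb.
With 6% container overhead: ×1.06.
2,540 Mb = 317,443,500 bytes ÷ 1,073,741,824 = 0.2956 GiB.

0.296 GiB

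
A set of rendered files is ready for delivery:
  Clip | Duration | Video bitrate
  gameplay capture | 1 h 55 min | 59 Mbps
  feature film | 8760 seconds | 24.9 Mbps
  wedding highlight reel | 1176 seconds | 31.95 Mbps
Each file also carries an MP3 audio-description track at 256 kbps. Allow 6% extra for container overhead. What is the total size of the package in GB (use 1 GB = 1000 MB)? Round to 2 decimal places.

88.39 GB

Audio: 256 kbps = 0.256 Mbps.
gameplay capture: 59.256 Mbps × 6900 s × 1.06 = 433398.4 Mb
feature film: 25.156 Mbps × 8760 s × 1.06 = 233588.6 Mb
wedding highlight reel: 32.206 Mbps × 1176 s × 1.06 = 40146.7 Mb
Total: 707133.6 Mb = 88391.7 MB.
= 88.39 GB.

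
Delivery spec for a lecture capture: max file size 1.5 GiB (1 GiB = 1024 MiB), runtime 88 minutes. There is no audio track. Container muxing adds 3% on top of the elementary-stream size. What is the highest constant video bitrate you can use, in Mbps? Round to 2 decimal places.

2.37 Mbps

Budget: 1.5 GiB = 12884.9 Mb.
Stream payload after overhead: 12884.9 / 1.03 = 12509.6 Mb.
88 min = 5280 s
Total bitrate budget: 12509.6 Mb / 5280 s = 2.369 Mbps.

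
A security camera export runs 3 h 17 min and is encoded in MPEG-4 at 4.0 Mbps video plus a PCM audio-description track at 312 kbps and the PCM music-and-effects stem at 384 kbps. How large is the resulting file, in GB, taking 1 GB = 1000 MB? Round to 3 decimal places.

3 h 17 min = 197 min = 11820 s
Audio total: 312 + 384 = 696 kbps = 0.696 Mbps.
Total bitrate: 4.0 + 0.696 = 4.696 Mbps.
Stream data: 4.696 Mbps × 11820 s = 55506.7 Mb.
55,507 Mb ÷ 8 = 6,938 MB → 6.938 GB.

6.938 GB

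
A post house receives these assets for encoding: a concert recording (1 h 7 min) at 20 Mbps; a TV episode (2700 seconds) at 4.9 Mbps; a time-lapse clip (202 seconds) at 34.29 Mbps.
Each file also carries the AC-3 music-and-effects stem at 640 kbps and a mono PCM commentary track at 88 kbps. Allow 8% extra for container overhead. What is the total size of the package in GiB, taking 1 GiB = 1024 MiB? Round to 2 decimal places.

13.28 GiB

Audio total: 640 + 88 = 728 kbps = 0.728 Mbps.
concert recording: 20.728 Mbps × 4020 s × 1.08 = 89992.7 Mb
TV episode: 5.628 Mbps × 2700 s × 1.08 = 16411.2 Mb
time-lapse clip: 35.018 Mbps × 202 s × 1.08 = 7639.5 Mb
Total: 114043.5 Mb = 14255.4 MB.
= 13.28 GiB.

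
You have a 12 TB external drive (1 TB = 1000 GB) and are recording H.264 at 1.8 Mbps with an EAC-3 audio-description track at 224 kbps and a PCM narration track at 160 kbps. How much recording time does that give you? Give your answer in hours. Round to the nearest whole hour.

Audio total: 224 + 160 = 384 kbps = 0.384 Mbps.
Total bitrate: 1.8 + 0.384 = 2.184 Mbps.
Capacity: 12 TB = 96,000,000 Mb.
Recording time: 96,000,000 / 2.184 = 43,956,044 s ≈ 12,210 hours.

12210 hours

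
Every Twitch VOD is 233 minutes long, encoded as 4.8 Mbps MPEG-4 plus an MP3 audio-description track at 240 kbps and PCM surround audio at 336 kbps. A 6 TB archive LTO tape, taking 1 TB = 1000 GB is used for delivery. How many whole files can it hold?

233 min = 13980 s
Audio total: 240 + 336 = 576 kbps = 0.576 Mbps.
Total bitrate: 5.376 Mbps.
Per item: 5.376 Mbps × 13980 s = 75,156 Mb = 9,395 MB.
Capacity: 6 TB = 48,000,000 Mb; 638.67 items → 638 complete.

638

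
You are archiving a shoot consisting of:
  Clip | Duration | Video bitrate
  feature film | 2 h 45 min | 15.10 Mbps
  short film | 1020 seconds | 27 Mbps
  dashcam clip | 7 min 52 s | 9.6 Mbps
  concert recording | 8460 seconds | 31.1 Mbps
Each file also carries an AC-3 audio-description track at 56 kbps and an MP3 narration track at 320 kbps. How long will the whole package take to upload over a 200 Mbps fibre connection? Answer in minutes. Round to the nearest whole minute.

38 minutes

Audio total: 56 + 320 = 376 kbps = 0.376 Mbps.
feature film: 15.476 Mbps × 9900 s = 153212.4 Mb
short film: 27.376 Mbps × 1020 s = 27923.5 Mb
dashcam clip: 9.976 Mbps × 472 s = 4708.7 Mb
concert recording: 31.476 Mbps × 8460 s = 266287.0 Mb
Total: 452131.6 Mb = 56516.4 MB.
At 200 Mbps: 452131.6 / 200 = 2261 s ≈ 37.7 minutes.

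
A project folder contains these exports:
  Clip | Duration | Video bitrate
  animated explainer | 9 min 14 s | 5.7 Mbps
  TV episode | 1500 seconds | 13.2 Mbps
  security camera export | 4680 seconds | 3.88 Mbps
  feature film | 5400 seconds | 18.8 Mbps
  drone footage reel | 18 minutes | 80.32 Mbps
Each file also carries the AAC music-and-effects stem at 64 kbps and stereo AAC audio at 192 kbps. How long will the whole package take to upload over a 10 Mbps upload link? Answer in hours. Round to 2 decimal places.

6.47 hours

Audio total: 64 + 192 = 256 kbps = 0.256 Mbps.
animated explainer: 5.956 Mbps × 554 s = 3299.6 Mb
TV episode: 13.456 Mbps × 1500 s = 20184.0 Mb
security camera export: 4.136 Mbps × 4680 s = 19356.5 Mb
feature film: 19.056 Mbps × 5400 s = 102902.4 Mb
drone footage reel: 80.576 Mbps × 1080 s = 87022.1 Mb
Total: 232764.6 Mb = 29095.6 MB.
At 10 Mbps: 232764.6 / 10 = 23276 s ≈ 6.47 hours.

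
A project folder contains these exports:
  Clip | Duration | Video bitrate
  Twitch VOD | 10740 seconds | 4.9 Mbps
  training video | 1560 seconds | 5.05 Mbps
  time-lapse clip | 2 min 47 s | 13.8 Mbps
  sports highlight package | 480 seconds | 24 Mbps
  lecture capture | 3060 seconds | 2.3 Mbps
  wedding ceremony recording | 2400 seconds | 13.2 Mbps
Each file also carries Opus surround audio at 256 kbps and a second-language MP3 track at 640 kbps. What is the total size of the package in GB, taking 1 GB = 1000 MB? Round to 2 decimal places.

16.19 GB

Audio total: 256 + 640 = 896 kbps = 0.896 Mbps.
Twitch VOD: 5.796 Mbps × 10740 s = 62249.0 Mb
training video: 5.946 Mbps × 1560 s = 9275.8 Mb
time-lapse clip: 14.696 Mbps × 167 s = 2454.2 Mb
sports highlight package: 24.896 Mbps × 480 s = 11950.1 Mb
lecture capture: 3.196 Mbps × 3060 s = 9779.8 Mb
wedding ceremony recording: 14.096 Mbps × 2400 s = 33830.4 Mb
Total: 129539.3 Mb = 16192.4 MB.
= 16.19 GB.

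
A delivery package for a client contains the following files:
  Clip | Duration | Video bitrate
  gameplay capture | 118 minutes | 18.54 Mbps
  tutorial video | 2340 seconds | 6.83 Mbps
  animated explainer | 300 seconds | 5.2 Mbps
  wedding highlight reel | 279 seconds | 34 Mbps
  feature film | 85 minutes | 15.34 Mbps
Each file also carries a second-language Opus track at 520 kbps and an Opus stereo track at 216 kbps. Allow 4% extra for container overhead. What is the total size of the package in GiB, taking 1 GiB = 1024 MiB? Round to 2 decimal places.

Audio total: 520 + 216 = 736 kbps = 0.736 Mbps.
gameplay capture: 19.276 Mbps × 7080 s × 1.04 = 141933.0 Mb
tutorial video: 7.566 Mbps × 2340 s × 1.04 = 18412.6 Mb
animated explainer: 5.936 Mbps × 300 s × 1.04 = 1852.0 Mb
wedding highlight reel: 34.736 Mbps × 279 s × 1.04 = 10079.0 Mb
feature film: 16.076 Mbps × 5100 s × 1.04 = 85267.1 Mb
Total: 257543.8 Mb = 32193.0 MB.
= 29.98 GiB.

29.98 GiB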